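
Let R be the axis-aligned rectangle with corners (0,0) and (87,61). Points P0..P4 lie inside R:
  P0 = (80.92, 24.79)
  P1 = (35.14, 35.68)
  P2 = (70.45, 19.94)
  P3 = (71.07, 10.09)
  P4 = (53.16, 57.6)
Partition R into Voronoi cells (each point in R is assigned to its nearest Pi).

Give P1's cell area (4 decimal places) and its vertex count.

1. box [0,87]×[0,61]: [(0, 0) (87, 0) (87, 61) (0, 61)]
2. ⊥bis P1·P0 via (58.03,30.235): [(0, 0) (50.8378, 0) (65.3483, 61) (0, 61)]  |A|=3543.6753
3. ⊥bis P1·P2 via (52.795,27.81): [(0, 0) (40.3982, 0) (62.7832, 50.2169) (65.3483, 61) (0, 61)]  |A|=3281.5545
4. ⊥bis P1·P3 via (53.105,22.885): [(0, 0) (36.8059, 0) (46.4081, 13.4822) (62.7832, 50.2169) (65.3483, 61) (0, 61)]  |A|=3257.3381
5. ⊥bis P1·P4 via (44.15,46.64): [(0, 0) (36.8059, 0) (46.4081, 13.4822) (56.6193, 36.3892) (26.6821, 61) (0, 61)]  |A|=2766.0371
6. canonical 6-gon: [(0, 0) (36.8059, 0) (46.4081, 13.4822) (56.6193, 36.3892) (26.6821, 61) (0, 61)]
7. shoelace: 2766.0371

Area of P1's cell: 2766.0371 (6 vertices)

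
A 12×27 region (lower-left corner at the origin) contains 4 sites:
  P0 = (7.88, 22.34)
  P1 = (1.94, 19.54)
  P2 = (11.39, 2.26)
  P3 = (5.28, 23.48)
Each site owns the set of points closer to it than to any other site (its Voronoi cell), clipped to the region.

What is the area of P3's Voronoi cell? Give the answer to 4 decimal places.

Area of P3's cell: 35.5535

1. box [0,12]×[0,27]: [(0, 0) (12, 0) (12, 27) (0, 27)]
2. ⊥bis P3·P0 via (6.58,22.91): [(0, 7.903) (8.3733, 27) (0, 27)]  |A|=79.9526
3. ⊥bis P3·P1 via (3.61,21.51): [(0, 24.5703) (5.3277, 20.0539) (8.3733, 27) (0, 27)]  |A|=35.5535
4. ⊥bis P3·P2 via (8.335,12.87): [(0, 24.5703) (5.3277, 20.0539) (8.3733, 27) (0, 27)]  |A|=35.5535
5. canonical 4-gon: [(0, 24.5703) (5.3277, 20.0539) (8.3733, 27) (0, 27)]
6. shoelace: 35.5535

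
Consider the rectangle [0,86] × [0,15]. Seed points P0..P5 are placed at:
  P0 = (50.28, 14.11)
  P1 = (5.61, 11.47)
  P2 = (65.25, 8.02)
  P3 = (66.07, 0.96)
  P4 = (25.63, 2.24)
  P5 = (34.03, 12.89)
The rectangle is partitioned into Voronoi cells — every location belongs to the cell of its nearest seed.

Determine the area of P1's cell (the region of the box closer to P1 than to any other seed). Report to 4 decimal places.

1. box [0,86]×[0,15]: [(0, 0) (86, 0) (86, 15) (0, 15)]
2. ⊥bis P1·P0 via (27.945,12.79): [(0, 0) (28.7009, 0) (27.8144, 15) (0, 15)]  |A|=423.8646
3. ⊥bis P1·P2 via (35.43,9.745): [(0, 0) (28.7009, 0) (27.8144, 15) (0, 15)]  |A|=423.8646
4. ⊥bis P1·P3 via (35.84,6.215): [(0, 0) (28.7009, 0) (27.8144, 15) (0, 15)]  |A|=423.8646
5. ⊥bis P1·P4 via (15.62,6.855): [(0, 0) (12.4596, 0) (19.3752, 15) (0, 15)]  |A|=238.7606
6. ⊥bis P1·P5 via (19.82,12.18): [(0, 0) (12.4596, 0) (19.3752, 15) (0, 15)]  |A|=238.7606
7. canonical 4-gon: [(0, 0) (12.4596, 0) (19.3752, 15) (0, 15)]
8. shoelace: 238.7606

Area of P1's cell: 238.7606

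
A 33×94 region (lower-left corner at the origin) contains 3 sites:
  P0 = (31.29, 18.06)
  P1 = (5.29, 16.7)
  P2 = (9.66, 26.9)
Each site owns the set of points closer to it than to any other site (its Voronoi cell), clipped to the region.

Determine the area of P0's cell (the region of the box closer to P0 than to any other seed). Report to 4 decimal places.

Area of P0's cell: 508.8654

1. box [0,33]×[0,94]: [(0, 0) (33, 0) (33, 94) (0, 94)]
2. ⊥bis P0·P1 via (18.29,17.38): [(19.1991, 0) (33, 0) (33, 94) (14.2822, 94)]  |A|=1528.3793
3. ⊥bis P0·P2 via (20.475,22.48): [(18.3014, 17.1616) (19.1991, 0) (33, 0) (33, 53.1266)]  |A|=508.8654
4. canonical 4-gon: [(18.3014, 17.1616) (19.1991, 0) (33, 0) (33, 53.1266)]
5. shoelace: 508.8654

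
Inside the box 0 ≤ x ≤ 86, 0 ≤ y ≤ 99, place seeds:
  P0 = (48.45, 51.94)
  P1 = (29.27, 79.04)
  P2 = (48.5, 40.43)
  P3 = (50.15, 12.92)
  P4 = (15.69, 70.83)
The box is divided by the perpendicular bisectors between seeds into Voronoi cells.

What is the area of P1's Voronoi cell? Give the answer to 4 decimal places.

Area of P1's cell: 1518.4904

1. box [0,86]×[0,99]: [(0, 0) (86, 0) (86, 99) (0, 99)]
2. ⊥bis P1·P0 via (38.86,65.49): [(0, 37.9869) (86, 98.8533) (86, 99) (0, 99)]  |A|=2629.873
3. ⊥bis P1·P2 via (38.885,59.735): [(0, 40.368) (11.3556, 46.0238) (86, 98.8533) (86, 99) (0, 99)]  |A|=2616.3533
4. ⊥bis P1·P3 via (39.71,45.98): [(0, 40.368) (11.3556, 46.0238) (86, 98.8533) (86, 99) (0, 99)]  |A|=2616.3533
5. ⊥bis P1·P4 via (22.48,74.935): [(31.3875, 60.2013) (86, 98.8533) (86, 99) (7.9311, 99)]  |A|=1518.4904
6. canonical 4-gon: [(31.3875, 60.2013) (86, 98.8533) (86, 99) (7.9311, 99)]
7. shoelace: 1518.4904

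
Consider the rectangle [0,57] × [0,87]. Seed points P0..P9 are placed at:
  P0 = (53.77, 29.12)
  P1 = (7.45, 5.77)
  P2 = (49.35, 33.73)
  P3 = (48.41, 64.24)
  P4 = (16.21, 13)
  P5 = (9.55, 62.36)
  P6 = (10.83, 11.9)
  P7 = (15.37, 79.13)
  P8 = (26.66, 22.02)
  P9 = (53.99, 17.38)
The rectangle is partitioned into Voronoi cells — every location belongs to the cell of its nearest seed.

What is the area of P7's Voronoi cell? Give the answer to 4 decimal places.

Area of P7's cell: 598.2909

1. box [0,57]×[0,87]: [(0, 0) (57, 0) (57, 87) (0, 87)]
2. ⊥bis P7·P0 via (34.57,54.125): [(0, 27.5805) (57, 71.3478) (57, 87) (0, 87)]  |A|=2139.5422
3. ⊥bis P7·P1 via (11.41,42.45): [(0, 43.6818) (18.3845, 41.697) (57, 71.3478) (57, 87) (0, 87)]  |A|=1991.5351
4. ⊥bis P7·P2 via (32.36,56.43): [(0, 43.6818) (13.3952, 42.2357) (57, 74.872) (57, 87) (0, 87)]  |A|=1830.3311
5. ⊥bis P7·P3 via (31.89,71.685): [(0, 43.6818) (13.3952, 42.2357) (21.2766, 48.1346) (38.7919, 87) (0, 87)]  |A|=1259.8726
6. ⊥bis P7·P4 via (15.79,46.065): [(0, 45.8644) (18.5585, 46.1002) (21.2766, 48.1346) (38.7919, 87) (0, 87)]  |A|=1210.0033
7. ⊥bis P7·P5 via (12.46,70.745): [(0, 75.0692) (28.8958, 65.041) (38.7919, 87) (0, 87)]  |A|=598.2909
8. ⊥bis P7·P6 via (13.1,45.515): [(0, 75.0692) (28.8958, 65.041) (38.7919, 87) (0, 87)]  |A|=598.2909
9. ⊥bis P7·P8 via (21.015,50.575): [(0, 75.0692) (28.8958, 65.041) (38.7919, 87) (0, 87)]  |A|=598.2909
10. ⊥bis P7·P9 via (34.68,48.255): [(0, 75.0692) (28.8958, 65.041) (38.7919, 87) (0, 87)]  |A|=598.2909
11. canonical 4-gon: [(0, 75.0692) (28.8958, 65.041) (38.7919, 87) (0, 87)]
12. shoelace: 598.2909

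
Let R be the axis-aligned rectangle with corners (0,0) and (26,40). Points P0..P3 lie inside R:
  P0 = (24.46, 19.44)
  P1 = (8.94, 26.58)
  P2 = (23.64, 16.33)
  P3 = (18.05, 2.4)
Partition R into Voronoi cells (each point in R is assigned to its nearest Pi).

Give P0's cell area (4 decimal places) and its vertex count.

Area of P0's cell: 134.7333 (4 vertices)

1. box [0,26]×[0,40]: [(0, 0) (26, 0) (26, 40) (0, 40)]
2. ⊥bis P0·P1 via (16.7,23.01): [(6.1142, 0) (26, 0) (26, 40) (24.5163, 40)]  |A|=427.3902
3. ⊥bis P0·P2 via (24.05,17.885): [(15.3924, 20.1677) (26, 17.3709) (26, 40) (24.5163, 40)]  |A|=134.7333
4. ⊥bis P0·P3 via (21.255,10.92): [(15.3924, 20.1677) (26, 17.3709) (26, 40) (24.5163, 40)]  |A|=134.7333
5. canonical 4-gon: [(15.3924, 20.1677) (26, 17.3709) (26, 40) (24.5163, 40)]
6. shoelace: 134.7333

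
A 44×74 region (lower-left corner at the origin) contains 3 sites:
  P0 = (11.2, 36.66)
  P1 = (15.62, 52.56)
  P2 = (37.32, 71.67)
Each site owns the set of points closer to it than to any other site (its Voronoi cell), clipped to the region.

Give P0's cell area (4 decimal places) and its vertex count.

1. box [0,44]×[0,74]: [(0, 0) (44, 0) (44, 74) (0, 74)]
2. ⊥bis P0·P1 via (13.41,44.61): [(0, 48.3378) (0, 0) (44, 0) (44, 36.1064)]  |A|=1857.7719
3. ⊥bis P0·P2 via (24.26,54.165): [(0, 48.3378) (0, 0) (44, 0) (44, 36.1064)]  |A|=1857.7719
4. canonical 4-gon: [(0, 48.3378) (0, 0) (44, 0) (44, 36.1064)]
5. shoelace: 1857.7719

Area of P0's cell: 1857.7719 (4 vertices)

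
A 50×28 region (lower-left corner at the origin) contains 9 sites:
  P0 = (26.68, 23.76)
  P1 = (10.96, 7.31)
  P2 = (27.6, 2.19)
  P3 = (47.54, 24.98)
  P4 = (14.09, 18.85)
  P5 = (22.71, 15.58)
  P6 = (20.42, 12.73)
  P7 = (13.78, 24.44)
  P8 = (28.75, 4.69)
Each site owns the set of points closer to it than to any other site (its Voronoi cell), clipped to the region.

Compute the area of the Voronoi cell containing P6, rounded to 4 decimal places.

1. box [0,50]×[0,28]: [(0, 0) (50, 0) (50, 28) (0, 28)]
2. ⊥bis P6·P0 via (23.55,18.245): [(0, 0) (50, 0) (50, 3.2335) (6.3619, 28) (0, 28)]  |A|=859.6179
3. ⊥bis P6·P1 via (15.69,10.02): [(21.4308, 0) (50, 0) (50, 3.2335) (6.3619, 28) (5.3886, 28)]  |A|=484.1462
4. ⊥bis P6·P2 via (24.01,7.46): [(19.0806, 4.102) (32.4375, 13.2009) (6.3619, 28) (5.3886, 28)]  |A|=229.0947
5. ⊥bis P6·P3 via (33.98,18.855): [(19.0806, 4.102) (32.4375, 13.2009) (6.3619, 28) (5.3886, 28)]  |A|=229.0947
6. ⊥bis P6·P4 via (17.255,15.79): [(14.1966, 12.6266) (19.0806, 4.102) (32.4375, 13.2009) (21.0179, 19.6821)]  |A|=141.5408
7. ⊥bis P6·P5 via (21.565,14.155): [(18.2497, 16.8189) (14.1966, 12.6266) (19.0806, 4.102) (27.1961, 9.6304)]  |A|=81.4113
8. ⊥bis P6·P7 via (17.1,18.585): [(18.2497, 16.8189) (14.1966, 12.6266) (19.0806, 4.102) (27.1961, 9.6304)]  |A|=81.4113
9. ⊥bis P6·P8 via (24.585,8.71): [(26.2258, 10.41) (18.2497, 16.8189) (14.1966, 12.6266) (19.0806, 4.102) (22.1663, 6.204)]  |A|=77.7885
10. canonical 5-gon: [(26.2258, 10.41) (18.2497, 16.8189) (14.1966, 12.6266) (19.0806, 4.102) (22.1663, 6.204)]
11. shoelace: 77.7885

Area of P6's cell: 77.7885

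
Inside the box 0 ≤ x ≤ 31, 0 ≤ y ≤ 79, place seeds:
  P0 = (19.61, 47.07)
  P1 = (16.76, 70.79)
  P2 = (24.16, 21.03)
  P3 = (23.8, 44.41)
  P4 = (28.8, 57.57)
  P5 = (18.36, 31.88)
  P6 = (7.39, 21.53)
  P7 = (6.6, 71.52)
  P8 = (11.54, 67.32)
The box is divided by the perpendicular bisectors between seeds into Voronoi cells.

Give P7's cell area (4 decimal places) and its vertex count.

Area of P7's cell: 158.4089 (4 vertices)

1. box [0,31]×[0,79]: [(0, 0) (31, 0) (31, 79) (0, 79)]
2. ⊥bis P7·P0 via (13.105,59.295): [(0, 52.3217) (31, 68.817) (31, 79) (0, 79)]  |A|=571.3488
3. ⊥bis P7·P1 via (11.68,71.155): [(0, 52.3217) (10.7373, 58.0351) (12.2437, 79) (0, 79)]  |A|=271.57
4. ⊥bis P7·P2 via (15.38,46.275): [(0, 52.3217) (10.7373, 58.0351) (12.2437, 79) (0, 79)]  |A|=271.57
5. ⊥bis P7·P3 via (15.2,57.965): [(0, 52.3217) (10.7373, 58.0351) (12.2437, 79) (0, 79)]  |A|=271.57
6. ⊥bis P7·P4 via (17.7,64.545): [(0, 52.3217) (10.7373, 58.0351) (12.2437, 79) (0, 79)]  |A|=271.57
7. ⊥bis P7·P5 via (12.48,51.7): [(0, 52.3217) (10.7373, 58.0351) (12.2437, 79) (0, 79)]  |A|=271.57
8. ⊥bis P7·P6 via (6.995,46.525): [(0, 52.3217) (10.7373, 58.0351) (12.2437, 79) (0, 79)]  |A|=271.57
9. ⊥bis P7·P8 via (9.07,69.42): [(0, 58.752) (11.7848, 72.6131) (12.2437, 79) (0, 79)]  |A|=158.4089
10. canonical 4-gon: [(0, 58.752) (11.7848, 72.6131) (12.2437, 79) (0, 79)]
11. shoelace: 158.4089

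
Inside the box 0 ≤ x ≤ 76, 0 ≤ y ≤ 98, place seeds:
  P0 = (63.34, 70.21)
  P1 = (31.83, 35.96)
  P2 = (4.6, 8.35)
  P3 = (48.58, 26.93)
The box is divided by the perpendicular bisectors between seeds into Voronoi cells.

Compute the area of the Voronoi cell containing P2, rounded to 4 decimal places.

1. box [0,76]×[0,98]: [(0, 0) (76, 0) (76, 98) (0, 98)]
2. ⊥bis P2·P0 via (33.97,39.28): [(0, 71.5367) (0, 0) (75.3364, 0)]  |A|=2694.6568
3. ⊥bis P2·P1 via (18.215,22.155): [(0, 40.1193) (0, 0) (40.6792, 0)]  |A|=816.0102
4. ⊥bis P2·P3 via (26.59,17.64): [(29.302, 11.2206) (0, 40.1193) (0, 0) (34.0423, 0)]  |A|=778.775
5. canonical 4-gon: [(29.302, 11.2206) (0, 40.1193) (0, 0) (34.0423, 0)]
6. shoelace: 778.775

Area of P2's cell: 778.7750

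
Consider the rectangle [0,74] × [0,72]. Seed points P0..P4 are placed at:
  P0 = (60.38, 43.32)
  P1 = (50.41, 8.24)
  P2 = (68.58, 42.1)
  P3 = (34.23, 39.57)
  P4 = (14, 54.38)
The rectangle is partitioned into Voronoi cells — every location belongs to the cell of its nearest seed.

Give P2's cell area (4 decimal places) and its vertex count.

1. box [0,74]×[0,72]: [(0, 0) (74, 0) (74, 72) (0, 72)]
2. ⊥bis P2·P0 via (64.48,42.71): [(58.1256, 0) (74, 0) (74, 72) (68.8378, 72)]  |A|=757.3188
3. ⊥bis P2·P1 via (59.495,25.17): [(61.6948, 23.9896) (74, 17.3863) (74, 72) (68.8378, 72)]  |A|=459.9374
4. ⊥bis P2·P3 via (51.405,40.835): [(61.6948, 23.9896) (74, 17.3863) (74, 72) (68.8378, 72)]  |A|=459.9374
5. ⊥bis P2·P4 via (41.29,48.24): [(61.6948, 23.9896) (74, 17.3863) (74, 72) (68.8378, 72)]  |A|=459.9374
6. canonical 4-gon: [(61.6948, 23.9896) (74, 17.3863) (74, 72) (68.8378, 72)]
7. shoelace: 459.9374

Area of P2's cell: 459.9374 (4 vertices)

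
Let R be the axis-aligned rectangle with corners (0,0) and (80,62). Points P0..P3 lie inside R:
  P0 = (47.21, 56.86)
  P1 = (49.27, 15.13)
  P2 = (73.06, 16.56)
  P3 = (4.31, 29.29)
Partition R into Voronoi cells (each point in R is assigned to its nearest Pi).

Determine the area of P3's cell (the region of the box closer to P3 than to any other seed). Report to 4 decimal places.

Area of P3's cell: 1487.1088

1. box [0,80]×[0,62]: [(0, 0) (80, 0) (80, 62) (0, 62)]
2. ⊥bis P3·P0 via (25.76,43.075): [(0, 0) (53.4425, 0) (13.5977, 62) (0, 62)]  |A|=2078.2454
3. ⊥bis P3·P1 via (26.79,22.21): [(0, 0) (19.795, 0) (30.8613, 35.1371) (13.5977, 62) (0, 62)]  |A|=1487.1088
4. ⊥bis P3·P2 via (38.685,22.925): [(0, 0) (19.795, 0) (30.8613, 35.1371) (13.5977, 62) (0, 62)]  |A|=1487.1088
5. canonical 5-gon: [(0, 0) (19.795, 0) (30.8613, 35.1371) (13.5977, 62) (0, 62)]
6. shoelace: 1487.1088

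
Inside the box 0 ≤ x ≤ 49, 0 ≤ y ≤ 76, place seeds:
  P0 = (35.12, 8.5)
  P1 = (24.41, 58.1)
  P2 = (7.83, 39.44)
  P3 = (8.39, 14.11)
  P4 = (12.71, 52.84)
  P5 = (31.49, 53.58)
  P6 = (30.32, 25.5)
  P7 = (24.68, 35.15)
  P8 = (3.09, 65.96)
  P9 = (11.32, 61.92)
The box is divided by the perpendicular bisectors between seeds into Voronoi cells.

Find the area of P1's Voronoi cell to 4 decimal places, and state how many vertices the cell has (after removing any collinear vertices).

Area of P1's cell: 338.1926 (4 vertices)

1. box [0,49]×[0,76]: [(0, 0) (49, 0) (49, 76) (0, 76)]
2. ⊥bis P1·P0 via (29.765,33.3): [(0, 26.8729) (49, 37.4534) (49, 76) (0, 76)]  |A|=2148.006
3. ⊥bis P1·P2 via (16.12,48.77): [(0, 63.0931) (32.7945, 33.9542) (49, 37.4534) (49, 76) (0, 76)]  |A|=1554.0938
4. ⊥bis P1·P3 via (16.4,36.105): [(0, 63.0931) (32.7945, 33.9542) (49, 37.4534) (49, 76) (0, 76)]  |A|=1554.0938
5. ⊥bis P1·P4 via (18.56,55.47): [(25.1987, 40.7033) (32.7945, 33.9542) (49, 37.4534) (49, 76) (9.3303, 76)]  |A|=1226.8114
6. ⊥bis P1·P5 via (27.95,55.84): [(22.3425, 47.0565) (40.8205, 76) (9.3303, 76)]  |A|=455.7185
7. ⊥bis P1·P6 via (27.365,41.8): [(22.3425, 47.0565) (40.8205, 76) (9.3303, 76)]  |A|=455.7185
8. ⊥bis P1·P7 via (24.545,46.625): [(22.3425, 47.0565) (40.8205, 76) (9.3303, 76)]  |A|=455.7185
9. ⊥bis P1·P8 via (13.75,62.03): [(14.5884, 64.3042) (22.3425, 47.0565) (40.8205, 76) (18.9003, 76)]  |A|=399.7537
10. ⊥bis P1·P9 via (17.865,60.01): [(17.3352, 58.1944) (22.3425, 47.0565) (40.8205, 76) (22.5313, 76)]  |A|=338.1926
11. canonical 4-gon: [(17.3352, 58.1944) (22.3425, 47.0565) (40.8205, 76) (22.5313, 76)]
12. shoelace: 338.1926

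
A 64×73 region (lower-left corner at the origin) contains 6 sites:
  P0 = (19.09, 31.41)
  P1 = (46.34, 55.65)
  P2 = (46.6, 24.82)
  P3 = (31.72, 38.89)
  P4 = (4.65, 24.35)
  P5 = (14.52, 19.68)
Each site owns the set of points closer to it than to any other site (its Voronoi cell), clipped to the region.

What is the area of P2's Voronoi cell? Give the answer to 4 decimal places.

1. box [0,64]×[0,73]: [(0, 0) (64, 0) (64, 73) (0, 73)]
2. ⊥bis P2·P0 via (32.845,28.115): [(26.1101, 0) (64, 0) (64, 73) (43.5972, 73)]  |A|=2127.6857
3. ⊥bis P2·P1 via (46.47,40.235): [(35.7266, 40.1444) (26.1101, 0) (64, 0) (64, 40.3828)]  |A|=1331.4135
4. ⊥bis P2·P3 via (39.16,31.855): [(47.0888, 40.2402) (31.9022, 24.1794) (26.1101, 0) (64, 0) (64, 40.3828)]  |A|=1240.8986
5. ⊥bis P2·P4 via (25.625,24.585): [(47.0888, 40.2402) (31.9022, 24.1794) (26.1101, 0) (64, 0) (64, 40.3828)]  |A|=1240.8986
6. ⊥bis P2·P5 via (30.56,22.25): [(47.0888, 40.2402) (31.9022, 24.1794) (30.9127, 20.0486) (34.125, 0) (64, 0) (64, 40.3828)]  |A|=1160.5544
7. canonical 6-gon: [(47.0888, 40.2402) (31.9022, 24.1794) (30.9127, 20.0486) (34.125, 0) (64, 0) (64, 40.3828)]
8. shoelace: 1160.5544

Area of P2's cell: 1160.5544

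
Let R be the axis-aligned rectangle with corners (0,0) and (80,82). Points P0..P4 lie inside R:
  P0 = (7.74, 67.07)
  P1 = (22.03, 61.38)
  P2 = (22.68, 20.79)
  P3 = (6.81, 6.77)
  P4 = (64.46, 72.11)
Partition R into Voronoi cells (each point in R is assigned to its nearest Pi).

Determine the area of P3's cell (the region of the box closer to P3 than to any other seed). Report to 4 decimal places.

Area of P3's cell: 410.1144

1. box [0,80]×[0,82]: [(0, 0) (80, 0) (80, 82) (0, 82)]
2. ⊥bis P3·P0 via (7.275,36.92): [(0, 37.0322) (0, 0) (80, 0) (80, 35.7984)]  |A|=2913.2229
3. ⊥bis P3·P1 via (14.42,34.075): [(4.0326, 36.97) (0, 37.0322) (0, 0) (80, 0) (80, 15.7976)]  |A|=2153.5204
4. ⊥bis P3·P2 via (14.745,13.78): [(0, 30.4707) (0, 0) (26.9186, 0)]  |A|=410.1144
5. ⊥bis P3·P4 via (35.635,39.44): [(0, 30.4707) (0, 0) (26.9186, 0)]  |A|=410.1144
6. canonical 3-gon: [(0, 30.4707) (0, 0) (26.9186, 0)]
7. shoelace: 410.1144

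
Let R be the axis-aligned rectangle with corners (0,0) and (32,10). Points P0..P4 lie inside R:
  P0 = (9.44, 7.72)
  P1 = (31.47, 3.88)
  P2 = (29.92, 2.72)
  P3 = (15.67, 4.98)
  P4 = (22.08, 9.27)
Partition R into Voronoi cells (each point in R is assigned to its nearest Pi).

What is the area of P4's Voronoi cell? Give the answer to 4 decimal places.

Area of P4's cell: 50.3524

1. box [0,32]×[0,10]: [(0, 0) (32, 0) (32, 10) (0, 10)]
2. ⊥bis P4·P0 via (15.76,8.495): [(16.8017, 0) (32, 0) (32, 10) (15.5754, 10)]  |A|=158.1142
3. ⊥bis P4·P1 via (26.775,6.575): [(16.8017, 0) (23.0009, 0) (28.741, 10) (15.5754, 10)]  |A|=96.8235
4. ⊥bis P4·P2 via (26,5.995): [(16.8017, 0) (20.9914, 0) (27.4127, 7.6859) (28.741, 10) (15.5754, 10)]  |A|=89.1013
5. ⊥bis P4·P3 via (18.875,7.125): [(22.4639, 1.7625) (27.4127, 7.6859) (28.741, 10) (16.9509, 10)]  |A|=50.3524
6. canonical 4-gon: [(22.4639, 1.7625) (27.4127, 7.6859) (28.741, 10) (16.9509, 10)]
7. shoelace: 50.3524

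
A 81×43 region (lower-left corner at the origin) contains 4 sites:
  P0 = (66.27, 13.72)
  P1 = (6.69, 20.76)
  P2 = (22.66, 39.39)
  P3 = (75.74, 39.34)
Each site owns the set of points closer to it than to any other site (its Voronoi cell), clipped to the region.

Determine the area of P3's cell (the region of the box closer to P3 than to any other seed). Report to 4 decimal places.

1. box [0,81]×[0,43]: [(0, 0) (81, 0) (81, 43) (0, 43)]
2. ⊥bis P3·P0 via (71.005,26.53): [(81, 22.8355) (81, 43) (26.4473, 43)]  |A|=550.0135
3. ⊥bis P3·P1 via (41.215,30.05): [(38.9766, 38.3688) (81, 22.8355) (81, 43) (37.7304, 43)]  |A|=523.8861
4. ⊥bis P3·P2 via (49.2,39.365): [(49.1955, 34.5915) (81, 22.8355) (81, 43) (49.2034, 43)]  |A|=454.3412
5. canonical 4-gon: [(49.1955, 34.5915) (81, 22.8355) (81, 43) (49.2034, 43)]
6. shoelace: 454.3412

Area of P3's cell: 454.3412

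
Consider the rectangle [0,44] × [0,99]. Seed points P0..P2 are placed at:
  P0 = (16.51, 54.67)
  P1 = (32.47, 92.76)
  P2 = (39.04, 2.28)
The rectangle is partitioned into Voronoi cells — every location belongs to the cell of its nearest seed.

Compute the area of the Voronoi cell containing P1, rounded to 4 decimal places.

Area of P1's cell: 1066.6335

1. box [0,44]×[0,99]: [(0, 0) (44, 0) (44, 99) (0, 99)]
2. ⊥bis P1·P0 via (24.49,73.715): [(0, 83.9765) (44, 65.5402) (44, 99) (0, 99)]  |A|=1066.6335
3. ⊥bis P1·P2 via (35.755,47.52): [(0, 83.9765) (44, 65.5402) (44, 99) (0, 99)]  |A|=1066.6335
4. canonical 4-gon: [(0, 83.9765) (44, 65.5402) (44, 99) (0, 99)]
5. shoelace: 1066.6335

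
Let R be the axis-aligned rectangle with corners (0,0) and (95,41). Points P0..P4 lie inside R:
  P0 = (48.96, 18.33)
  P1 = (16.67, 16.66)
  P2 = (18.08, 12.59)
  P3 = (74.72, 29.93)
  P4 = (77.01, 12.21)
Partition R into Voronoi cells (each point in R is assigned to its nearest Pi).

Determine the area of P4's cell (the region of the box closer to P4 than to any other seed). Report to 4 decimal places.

1. box [0,95]×[0,41]: [(0, 0) (95, 0) (95, 41) (0, 41)]
2. ⊥bis P4·P0 via (62.985,15.27): [(59.6534, 0) (95, 0) (95, 41) (68.5988, 41)]  |A|=1265.8303
3. ⊥bis P4·P1 via (46.84,14.435): [(59.6534, 0) (95, 0) (95, 41) (68.5988, 41)]  |A|=1265.8303
4. ⊥bis P4·P2 via (47.545,12.4): [(59.6534, 0) (95, 0) (95, 41) (68.5988, 41)]  |A|=1265.8303
5. ⊥bis P4·P3 via (75.865,21.07): [(63.9135, 19.5255) (59.6534, 0) (95, 0) (95, 23.5429)]  |A|=711.0129
6. canonical 4-gon: [(63.9135, 19.5255) (59.6534, 0) (95, 0) (95, 23.5429)]
7. shoelace: 711.0129

Area of P4's cell: 711.0129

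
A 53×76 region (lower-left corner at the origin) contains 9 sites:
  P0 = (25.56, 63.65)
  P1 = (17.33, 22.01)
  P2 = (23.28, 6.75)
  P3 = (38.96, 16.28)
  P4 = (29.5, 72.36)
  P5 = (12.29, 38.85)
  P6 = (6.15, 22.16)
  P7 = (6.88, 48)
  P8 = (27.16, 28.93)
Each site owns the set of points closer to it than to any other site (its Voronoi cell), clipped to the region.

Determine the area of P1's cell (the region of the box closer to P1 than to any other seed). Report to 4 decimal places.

Area of P1's cell: 203.9101

1. box [0,53]×[0,76]: [(0, 0) (53, 0) (53, 76) (0, 76)]
2. ⊥bis P1·P0 via (21.445,42.83): [(0, 47.0685) (0, 0) (53, 0) (53, 36.5933)]  |A|=2217.0375
3. ⊥bis P1·P2 via (20.305,14.38): [(0, 47.0685) (0, 6.4629) (53, 27.1281) (53, 36.5933)]  |A|=1326.877
4. ⊥bis P1·P3 via (28.145,19.145): [(33.7739, 40.3932) (0, 47.0685) (0, 6.4629) (27.6404, 17.2401)]  |A|=972.6339
5. ⊥bis P1·P4 via (23.415,47.185): [(33.7739, 40.3932) (0, 47.0685) (0, 6.4629) (27.6404, 17.2401)]  |A|=972.6339
6. ⊥bis P1·P5 via (14.81,30.43): [(32.5402, 35.7364) (0, 25.9976) (0, 6.4629) (27.6404, 17.2401)]  |A|=547.05
7. ⊥bis P1·P6 via (11.74,22.085): [(32.5402, 35.7364) (11.84, 29.5411) (11.591, 10.9824) (27.6404, 17.2401)]  |A|=324.4095
8. ⊥bis P1·P7 via (12.105,35.005): [(32.5402, 35.7364) (11.84, 29.5411) (11.591, 10.9824) (27.6404, 17.2401)]  |A|=324.4095
9. ⊥bis P1·P8 via (22.245,25.47): [(27.7493, 17.6511) (18.0671, 31.4048) (11.84, 29.5411) (11.591, 10.9824) (27.6404, 17.2401)]  |A|=203.9101
10. canonical 5-gon: [(27.7493, 17.6511) (18.0671, 31.4048) (11.84, 29.5411) (11.591, 10.9824) (27.6404, 17.2401)]
11. shoelace: 203.9101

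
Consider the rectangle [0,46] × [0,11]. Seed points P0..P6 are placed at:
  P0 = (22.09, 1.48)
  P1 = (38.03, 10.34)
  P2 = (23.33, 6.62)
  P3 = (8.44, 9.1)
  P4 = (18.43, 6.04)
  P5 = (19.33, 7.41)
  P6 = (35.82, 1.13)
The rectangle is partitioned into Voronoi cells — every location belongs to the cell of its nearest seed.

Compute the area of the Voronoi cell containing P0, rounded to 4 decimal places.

Area of P0's cell: 39.6674

1. box [0,46]×[0,11]: [(0, 0) (46, 0) (46, 11) (0, 11)]
2. ⊥bis P0·P1 via (30.06,5.91): [(0, 0) (33.345, 0) (27.2308, 11) (0, 11)]  |A|=333.1668
3. ⊥bis P0·P2 via (22.71,4.05): [(0, 9.5287) (0, 0) (33.345, 0) (32.3922, 1.7142)]  |A|=182.9076
4. ⊥bis P0·P3 via (15.265,5.29): [(15.5386, 5.7801) (12.3119, 0) (33.345, 0) (32.3922, 1.7142)]  |A|=73.2948
5. ⊥bis P0·P4 via (20.26,3.76): [(21.104, 4.4374) (15.5754, 0) (33.345, 0) (32.3922, 1.7142)]  |A|=47.8035
6. ⊥bis P0·P5 via (20.71,4.445): [(21.104, 4.4374) (15.5754, 0) (33.345, 0) (32.3922, 1.7142)]  |A|=47.8035
7. ⊥bis P0·P6 via (28.955,1.305): [(28.9864, 2.5359) (21.104, 4.4374) (15.5754, 0) (28.9217, 0)]  |A|=39.6674
8. canonical 4-gon: [(28.9864, 2.5359) (21.104, 4.4374) (15.5754, 0) (28.9217, 0)]
9. shoelace: 39.6674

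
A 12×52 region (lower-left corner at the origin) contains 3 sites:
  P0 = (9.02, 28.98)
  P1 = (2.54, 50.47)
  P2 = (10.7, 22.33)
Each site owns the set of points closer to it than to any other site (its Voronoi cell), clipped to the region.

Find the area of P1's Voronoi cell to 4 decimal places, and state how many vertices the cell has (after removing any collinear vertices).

Area of P1's cell: 146.5039 (4 vertices)

1. box [0,12]×[0,52]: [(0, 0) (12, 0) (12, 52) (0, 52)]
2. ⊥bis P1·P0 via (5.78,39.725): [(0, 37.9821) (12, 41.6006) (12, 52) (0, 52)]  |A|=146.5039
3. ⊥bis P1·P2 via (6.62,36.4): [(0, 37.9821) (12, 41.6006) (12, 52) (0, 52)]  |A|=146.5039
4. canonical 4-gon: [(0, 37.9821) (12, 41.6006) (12, 52) (0, 52)]
5. shoelace: 146.5039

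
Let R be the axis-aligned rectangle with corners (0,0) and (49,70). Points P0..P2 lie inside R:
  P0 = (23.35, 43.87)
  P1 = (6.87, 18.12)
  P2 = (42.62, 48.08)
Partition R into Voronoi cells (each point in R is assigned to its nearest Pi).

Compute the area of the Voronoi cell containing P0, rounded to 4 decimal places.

Area of P0's cell: 1341.3571

1. box [0,49]×[0,70]: [(0, 0) (49, 0) (49, 70) (0, 70)]
2. ⊥bis P0·P1 via (15.11,30.995): [(0, 40.6654) (49, 9.3054) (49, 70) (0, 70)]  |A|=2205.7154
3. ⊥bis P0·P2 via (32.985,45.975): [(0, 40.6654) (39.6954, 15.2604) (27.7362, 70) (0, 70)]  |A|=1341.3571
4. canonical 4-gon: [(0, 40.6654) (39.6954, 15.2604) (27.7362, 70) (0, 70)]
5. shoelace: 1341.3571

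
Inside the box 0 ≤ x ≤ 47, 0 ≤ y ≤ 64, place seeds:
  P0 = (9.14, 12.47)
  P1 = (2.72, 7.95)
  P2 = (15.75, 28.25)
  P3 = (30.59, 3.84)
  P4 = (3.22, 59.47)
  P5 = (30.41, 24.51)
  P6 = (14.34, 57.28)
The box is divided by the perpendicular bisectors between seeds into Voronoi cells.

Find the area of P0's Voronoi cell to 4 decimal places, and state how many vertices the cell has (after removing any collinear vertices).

Area of P0's cell: 301.5092 (6 vertices)

1. box [0,47]×[0,64]: [(0, 0) (47, 0) (47, 64) (0, 64)]
2. ⊥bis P0·P1 via (5.93,10.21): [(0, 18.6327) (13.1183, 0) (47, 0) (47, 64) (0, 64)]  |A|=2885.7849
3. ⊥bis P0·P2 via (12.445,20.36): [(0, 25.573) (0, 18.6327) (13.1183, 0) (47, 0) (47, 5.8854)]  |A|=617.0587
4. ⊥bis P0·P3 via (19.865,8.155): [(22.9971, 15.9399) (0, 25.573) (0, 18.6327) (13.1183, 0) (16.584, 0)]  |A|=304.011
5. ⊥bis P0·P4 via (6.18,35.97): [(22.9971, 15.9399) (0, 25.573) (0, 18.6327) (13.1183, 0) (16.584, 0)]  |A|=304.011
6. ⊥bis P0·P5 via (19.775,18.49): [(22.2582, 14.1032) (20.6657, 16.9165) (0, 25.573) (0, 18.6327) (13.1183, 0) (16.584, 0)]  |A|=301.5092
7. ⊥bis P0·P6 via (11.74,34.875): [(22.2582, 14.1032) (20.6657, 16.9165) (0, 25.573) (0, 18.6327) (13.1183, 0) (16.584, 0)]  |A|=301.5092
8. canonical 6-gon: [(22.2582, 14.1032) (20.6657, 16.9165) (0, 25.573) (0, 18.6327) (13.1183, 0) (16.584, 0)]
9. shoelace: 301.5092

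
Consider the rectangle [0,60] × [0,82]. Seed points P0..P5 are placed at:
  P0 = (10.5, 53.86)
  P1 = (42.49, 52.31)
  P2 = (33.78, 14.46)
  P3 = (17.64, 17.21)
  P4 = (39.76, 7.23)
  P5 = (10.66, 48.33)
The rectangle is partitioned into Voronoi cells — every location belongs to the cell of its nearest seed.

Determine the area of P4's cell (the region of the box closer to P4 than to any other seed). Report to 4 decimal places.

Area of P4's cell: 545.0417

1. box [0,60]×[0,82]: [(0, 0) (60, 0) (60, 82) (0, 82)]
2. ⊥bis P4·P0 via (25.13,30.545): [(0, 14.7761) (0, 0) (60, 0) (60, 52.4257)]  |A|=2016.0535
3. ⊥bis P4·P1 via (41.125,29.77): [(25.4114, 30.7216) (0, 14.7761) (0, 0) (60, 0) (60, 28.6269)]  |A|=1604.4714
4. ⊥bis P4·P2 via (36.77,10.845): [(58.387, 28.7246) (23.6581, 0) (60, 0) (60, 28.6269)]  |A|=545.0417
5. ⊥bis P4·P3 via (28.7,12.22): [(58.387, 28.7246) (23.6581, 0) (60, 0) (60, 28.6269)]  |A|=545.0417
6. ⊥bis P4·P5 via (25.21,27.78): [(58.387, 28.7246) (23.6581, 0) (60, 0) (60, 28.6269)]  |A|=545.0417
7. canonical 4-gon: [(58.387, 28.7246) (23.6581, 0) (60, 0) (60, 28.6269)]
8. shoelace: 545.0417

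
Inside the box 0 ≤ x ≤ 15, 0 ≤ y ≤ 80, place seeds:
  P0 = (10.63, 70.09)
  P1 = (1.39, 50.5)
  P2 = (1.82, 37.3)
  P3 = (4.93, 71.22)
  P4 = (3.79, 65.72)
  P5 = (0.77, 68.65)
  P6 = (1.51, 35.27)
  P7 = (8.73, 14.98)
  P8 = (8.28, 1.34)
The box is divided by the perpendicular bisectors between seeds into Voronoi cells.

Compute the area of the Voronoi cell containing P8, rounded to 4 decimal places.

Area of P8's cell: 122.8973

1. box [0,15]×[0,80]: [(0, 0) (15, 0) (15, 80) (0, 80)]
2. ⊥bis P8·P0 via (9.455,35.715): [(0, 36.0382) (0, 0) (15, 0) (15, 35.5255)]  |A|=536.7274
3. ⊥bis P8·P1 via (4.835,25.92): [(0, 25.2424) (0, 0) (15, 0) (15, 27.3447)]  |A|=394.4027
4. ⊥bis P8·P2 via (5.05,19.32): [(0, 18.4128) (0, 0) (15, 0) (15, 21.1075)]  |A|=296.4019
5. ⊥bis P8·P3 via (6.605,36.28): [(0, 18.4128) (0, 0) (15, 0) (15, 21.1075)]  |A|=296.4019
6. ⊥bis P8·P4 via (6.035,33.53): [(0, 18.4128) (0, 0) (15, 0) (15, 21.1075)]  |A|=296.4019
7. ⊥bis P8·P5 via (4.525,34.995): [(0, 18.4128) (0, 0) (15, 0) (15, 21.1075)]  |A|=296.4019
8. ⊥bis P8·P6 via (4.895,18.305): [(0, 17.3283) (0, 0) (15, 0) (15, 20.3212)]  |A|=282.3716
9. ⊥bis P8·P7 via (8.505,8.16): [(0, 8.4406) (0, 0) (15, 0) (15, 7.9457)]  |A|=122.8973
10. canonical 4-gon: [(0, 8.4406) (0, 0) (15, 0) (15, 7.9457)]
11. shoelace: 122.8973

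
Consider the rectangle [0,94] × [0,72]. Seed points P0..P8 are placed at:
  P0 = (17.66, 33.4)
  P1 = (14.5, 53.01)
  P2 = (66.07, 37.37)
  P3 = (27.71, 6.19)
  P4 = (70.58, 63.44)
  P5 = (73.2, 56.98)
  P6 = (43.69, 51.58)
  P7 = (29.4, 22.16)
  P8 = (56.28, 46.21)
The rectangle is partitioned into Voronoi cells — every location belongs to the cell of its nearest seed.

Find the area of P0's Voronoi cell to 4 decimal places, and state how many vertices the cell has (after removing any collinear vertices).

Area of P0's cell: 689.6726 (5 vertices)

1. box [0,94]×[0,72]: [(0, 0) (94, 0) (94, 72) (0, 72)]
2. ⊥bis P0·P1 via (16.08,43.205): [(0, 40.6138) (0, 0) (94, 0) (94, 55.7612)]  |A|=4529.6268
3. ⊥bis P0·P2 via (41.865,35.385): [(40.8958, 47.2039) (0, 40.6138) (0, 0) (44.7668, 0)]  |A|=1887.051
4. ⊥bis P0·P3 via (22.685,19.795): [(42.542, 27.1292) (40.8958, 47.2039) (0, 40.6138) (0, 11.4163)]  |A|=1036.9703
5. ⊥bis P0·P4 via (44.12,48.42): [(42.542, 27.1292) (40.8958, 47.2039) (0, 40.6138) (0, 11.4163)]  |A|=1036.9703
6. ⊥bis P0·P5 via (45.43,45.19): [(42.542, 27.1292) (40.8958, 47.2039) (0, 40.6138) (0, 11.4163)]  |A|=1036.9703
7. ⊥bis P0·P6 via (30.675,42.49): [(41.6369, 26.7949) (28.7497, 45.2466) (0, 40.6138) (0, 11.4163)]  |A|=902.94
8. ⊥bis P0·P7 via (23.53,27.78): [(12.165, 15.9094) (33.6016, 38.2997) (28.7497, 45.2466) (0, 40.6138) (0, 11.4163)]  |A|=689.6726
9. ⊥bis P0·P8 via (36.97,39.805): [(12.165, 15.9094) (33.6016, 38.2997) (28.7497, 45.2466) (0, 40.6138) (0, 11.4163)]  |A|=689.6726
10. canonical 5-gon: [(12.165, 15.9094) (33.6016, 38.2997) (28.7497, 45.2466) (0, 40.6138) (0, 11.4163)]
11. shoelace: 689.6726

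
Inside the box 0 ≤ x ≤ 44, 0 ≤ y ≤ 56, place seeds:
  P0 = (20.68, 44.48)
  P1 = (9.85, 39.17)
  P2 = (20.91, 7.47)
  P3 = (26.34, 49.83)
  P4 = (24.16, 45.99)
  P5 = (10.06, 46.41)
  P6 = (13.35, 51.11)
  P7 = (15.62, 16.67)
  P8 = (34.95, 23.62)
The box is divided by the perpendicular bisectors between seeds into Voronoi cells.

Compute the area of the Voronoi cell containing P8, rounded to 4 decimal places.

Area of P8's cell: 533.7211

1. box [0,44]×[0,56]: [(0, 0) (44, 0) (44, 56) (0, 56)]
2. ⊥bis P8·P0 via (27.815,34.05): [(0, 15.0222) (0, 0) (44, 0) (44, 45.1219)]  |A|=1323.1702
3. ⊥bis P8·P1 via (22.4,31.395): [(21.2718, 29.5739) (2.9501, 0) (44, 0) (44, 45.1219)]  |A|=1119.7727
4. ⊥bis P8·P2 via (27.93,15.545): [(21.2718, 29.5739) (17.9537, 24.2179) (44, 1.5745) (44, 45.1219)]  |A|=602.1952
5. ⊥bis P8·P3 via (30.645,36.725): [(32.7234, 37.4078) (21.2718, 29.5739) (17.9537, 24.2179) (44, 1.5745) (44, 41.1121)]  |A|=579.5869
6. ⊥bis P8·P4 via (29.555,34.805): [(39.7079, 39.7022) (27.3973, 33.7642) (21.2718, 29.5739) (17.9537, 24.2179) (44, 1.5745) (44, 41.1121)]  |A|=572.973
7. ⊥bis P8·P5 via (22.505,35.015): [(39.7079, 39.7022) (27.3973, 33.7642) (21.2718, 29.5739) (17.9537, 24.2179) (44, 1.5745) (44, 41.1121)]  |A|=572.973
8. ⊥bis P8·P6 via (24.15,37.365): [(39.7079, 39.7022) (27.3973, 33.7642) (21.2718, 29.5739) (17.9537, 24.2179) (44, 1.5745) (44, 41.1121)]  |A|=572.973
9. ⊥bis P8·P7 via (25.285,20.145): [(39.7079, 39.7022) (27.3973, 33.7642) (21.7719, 29.916) (26.4883, 16.7984) (44, 1.5745) (44, 41.1121)]  |A|=533.7211
10. canonical 6-gon: [(39.7079, 39.7022) (27.3973, 33.7642) (21.7719, 29.916) (26.4883, 16.7984) (44, 1.5745) (44, 41.1121)]
11. shoelace: 533.7211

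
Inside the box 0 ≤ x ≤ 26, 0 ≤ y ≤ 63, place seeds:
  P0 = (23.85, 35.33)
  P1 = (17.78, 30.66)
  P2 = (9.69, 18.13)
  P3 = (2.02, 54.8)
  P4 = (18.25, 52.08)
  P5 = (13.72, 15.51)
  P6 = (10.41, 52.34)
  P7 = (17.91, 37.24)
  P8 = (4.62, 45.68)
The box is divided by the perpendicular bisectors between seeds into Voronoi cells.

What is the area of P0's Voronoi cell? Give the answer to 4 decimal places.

1. box [0,26]×[0,63]: [(0, 0) (26, 0) (26, 63) (0, 63)]
2. ⊥bis P0·P1 via (20.815,32.995): [(0, 60.05) (26, 26.2556) (26, 63) (0, 63)]  |A|=516.0265
3. ⊥bis P0·P2 via (16.77,26.73): [(0, 60.05) (26, 26.2556) (26, 63) (0, 63)]  |A|=516.0265
4. ⊥bis P0·P3 via (12.935,45.065): [(12.1801, 44.2186) (26, 26.2556) (26, 59.7136)]  |A|=231.1938
5. ⊥bis P0·P4 via (21.05,43.705): [(14.3091, 41.4513) (26, 26.2556) (26, 45.3599)]  |A|=111.6736
6. ⊥bis P0·P5 via (18.785,25.42): [(14.3091, 41.4513) (26, 26.2556) (26, 45.3599)]  |A|=111.6736
7. ⊥bis P0·P6 via (17.13,43.835): [(14.3091, 41.4513) (26, 26.2556) (26, 45.3599)]  |A|=111.6736
8. ⊥bis P0·P7 via (20.88,36.285): [(23.5328, 44.5351) (20.1148, 33.9052) (26, 26.2556) (26, 45.3599)]  |A|=67.9201
9. ⊥bis P0·P8 via (14.235,40.505): [(23.5328, 44.5351) (20.1148, 33.9052) (26, 26.2556) (26, 45.3599)]  |A|=67.9201
10. canonical 4-gon: [(23.5328, 44.5351) (20.1148, 33.9052) (26, 26.2556) (26, 45.3599)]
11. shoelace: 67.9201

Area of P0's cell: 67.9201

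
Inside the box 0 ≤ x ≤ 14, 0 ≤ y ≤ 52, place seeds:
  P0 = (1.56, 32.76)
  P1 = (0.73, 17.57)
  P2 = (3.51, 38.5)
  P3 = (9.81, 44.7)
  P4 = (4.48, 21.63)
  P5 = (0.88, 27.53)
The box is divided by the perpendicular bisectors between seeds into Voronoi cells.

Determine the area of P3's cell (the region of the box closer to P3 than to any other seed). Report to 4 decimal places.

Area of P3's cell: 150.4368

1. box [0,14]×[0,52]: [(0, 0) (14, 0) (14, 52) (0, 52)]
2. ⊥bis P3·P0 via (5.685,38.73): [(0, 42.6581) (14, 32.9847) (14, 52) (0, 52)]  |A|=198.5005
3. ⊥bis P3·P1 via (5.27,31.135): [(0, 42.6581) (14, 32.9847) (14, 52) (0, 52)]  |A|=198.5005
4. ⊥bis P3·P2 via (6.66,41.6): [(0, 48.3674) (14, 34.1416) (14, 52) (0, 52)]  |A|=150.4368
5. ⊥bis P3·P4 via (7.145,33.165): [(0, 48.3674) (14, 34.1416) (14, 52) (0, 52)]  |A|=150.4368
6. ⊥bis P3·P5 via (5.345,36.115): [(0, 48.3674) (14, 34.1416) (14, 52) (0, 52)]  |A|=150.4368
7. canonical 4-gon: [(0, 48.3674) (14, 34.1416) (14, 52) (0, 52)]
8. shoelace: 150.4368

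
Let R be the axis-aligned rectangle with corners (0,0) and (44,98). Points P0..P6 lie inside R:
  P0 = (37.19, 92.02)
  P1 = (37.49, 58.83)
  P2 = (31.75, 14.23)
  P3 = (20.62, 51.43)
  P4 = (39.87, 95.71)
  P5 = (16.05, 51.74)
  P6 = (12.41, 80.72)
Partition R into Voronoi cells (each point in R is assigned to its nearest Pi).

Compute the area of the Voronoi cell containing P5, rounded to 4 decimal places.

Area of P5's cell: 703.5204

1. box [0,44]×[0,98]: [(0, 0) (44, 0) (44, 98) (0, 98)]
2. ⊥bis P5·P0 via (26.62,71.88): [(0, 85.8509) (0, 0) (44, 0) (44, 62.7585)]  |A|=3269.4067
3. ⊥bis P5·P1 via (26.77,55.285): [(20.1612, 75.2697) (0, 85.8509) (0, 0) (44, 0) (44, 3.1819)]  |A|=2559.2901
4. ⊥bis P5·P2 via (23.9,32.985): [(32.8988, 36.7515) (20.1612, 75.2697) (0, 85.8509) (0, 22.9815)]  |A|=1355.0627
5. ⊥bis P5·P3 via (18.335,51.585): [(16.8738, 30.0442) (19.9492, 75.381) (0, 85.8509) (0, 22.9815)]  |A|=998.7384
6. ⊥bis P5·P4 via (27.96,73.725): [(16.8738, 30.0442) (19.9492, 75.381) (0, 85.8509) (0, 22.9815)]  |A|=998.7384
7. ⊥bis P5·P6 via (14.23,66.23): [(16.8738, 30.0442) (19.3722, 66.8759) (0, 64.4427) (0, 22.9815)]  |A|=703.5204
8. canonical 4-gon: [(16.8738, 30.0442) (19.3722, 66.8759) (0, 64.4427) (0, 22.9815)]
9. shoelace: 703.5204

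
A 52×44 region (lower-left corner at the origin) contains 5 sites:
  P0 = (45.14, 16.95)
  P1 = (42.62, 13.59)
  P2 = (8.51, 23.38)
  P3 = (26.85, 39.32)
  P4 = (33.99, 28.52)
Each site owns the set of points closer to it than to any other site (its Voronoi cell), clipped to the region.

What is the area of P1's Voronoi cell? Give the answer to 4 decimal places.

Area of P1's cell: 461.4965

1. box [0,52]×[0,44]: [(0, 0) (52, 0) (52, 44) (0, 44)]
2. ⊥bis P1·P0 via (43.88,15.27): [(0, 0) (52, 0) (52, 9.18) (5.5733, 44) (0, 44)]  |A|=1479.7117
3. ⊥bis P1·P2 via (25.565,18.485): [(20.2596, 0) (52, 0) (52, 9.18) (28.0498, 27.1426)]  |A|=540.6903
4. ⊥bis P1·P3 via (34.735,26.455): [(26.3833, 21.3362) (20.2596, 0) (52, 0) (52, 9.18) (31.5607, 24.5095)]  |A|=528.3036
5. ⊥bis P1·P4 via (38.305,21.055): [(23.9153, 12.7373) (20.2596, 0) (52, 0) (52, 9.18) (37.0974, 20.357)]  |A|=461.4965
6. canonical 5-gon: [(23.9153, 12.7373) (20.2596, 0) (52, 0) (52, 9.18) (37.0974, 20.357)]
7. shoelace: 461.4965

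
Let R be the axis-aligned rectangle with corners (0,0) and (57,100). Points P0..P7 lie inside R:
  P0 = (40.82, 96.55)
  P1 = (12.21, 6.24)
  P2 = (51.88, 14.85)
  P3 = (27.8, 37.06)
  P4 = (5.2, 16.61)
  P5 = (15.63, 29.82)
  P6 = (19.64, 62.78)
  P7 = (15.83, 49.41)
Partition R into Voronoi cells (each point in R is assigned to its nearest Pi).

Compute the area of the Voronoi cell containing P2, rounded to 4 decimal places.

Area of P2's cell: 766.3140

1. box [0,57]×[0,100]: [(0, 0) (57, 0) (57, 100) (0, 100)]
2. ⊥bis P2·P0 via (46.35,55.7): [(0, 49.4254) (0, 0) (57, 0) (57, 57.1417)]  |A|=3037.1644
3. ⊥bis P2·P1 via (32.045,10.545): [(22.9326, 52.5299) (34.3337, 0) (57, 0) (57, 57.1417)]  |A|=1568.6653
4. ⊥bis P2·P3 via (39.84,25.955): [(30.8224, 16.1781) (34.3337, 0) (57, 0) (57, 44.5598)]  |A|=766.5841
5. ⊥bis P2·P4 via (28.54,15.73): [(30.8224, 16.1781) (34.3337, 0) (57, 0) (57, 44.5598)]  |A|=766.5841
6. ⊥bis P2·P5 via (33.755,22.335): [(31.5286, 16.9439) (30.9568, 15.559) (34.3337, 0) (57, 0) (57, 44.5598)]  |A|=766.314
7. ⊥bis P2·P6 via (35.76,38.815): [(31.5286, 16.9439) (30.9568, 15.559) (34.3337, 0) (57, 0) (57, 44.5598)]  |A|=766.314
8. ⊥bis P2·P7 via (33.855,32.13): [(31.5286, 16.9439) (30.9568, 15.559) (34.3337, 0) (57, 0) (57, 44.5598)]  |A|=766.314
9. canonical 5-gon: [(31.5286, 16.9439) (30.9568, 15.559) (34.3337, 0) (57, 0) (57, 44.5598)]
10. shoelace: 766.314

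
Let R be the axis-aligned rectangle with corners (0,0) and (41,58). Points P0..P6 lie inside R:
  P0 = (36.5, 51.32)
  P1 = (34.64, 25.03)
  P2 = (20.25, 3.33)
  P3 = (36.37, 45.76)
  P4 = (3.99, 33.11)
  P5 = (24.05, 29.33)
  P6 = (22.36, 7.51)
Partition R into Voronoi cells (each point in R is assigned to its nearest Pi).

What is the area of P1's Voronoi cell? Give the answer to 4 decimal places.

Area of P1's cell: 283.6807

1. box [0,41]×[0,58]: [(0, 0) (41, 0) (41, 58) (0, 58)]
2. ⊥bis P1·P0 via (35.57,38.175): [(0, 40.6916) (0, 0) (41, 0) (41, 37.7908)]  |A|=1608.8889
3. ⊥bis P1·P2 via (27.445,14.18): [(0, 40.6916) (0, 32.3797) (41, 5.1912) (41, 37.7908)]  |A|=838.6849
4. ⊥bis P1·P3 via (35.505,35.395): [(0, 38.358) (0, 32.3797) (41, 5.1912) (41, 34.9364)]  |A|=732.3323
5. ⊥bis P1·P4 via (19.315,29.07): [(21.295, 36.5809) (17.1835, 20.9847) (41, 5.1912) (41, 34.9364)]  |A|=511.2541
6. ⊥bis P1·P5 via (29.345,27.18): [(32.7732, 35.623) (24.7832, 15.9452) (41, 5.1912) (41, 34.9364)]  |A|=324.8719
7. ⊥bis P1·P6 via (28.5,16.27): [(32.7732, 35.623) (25.7093, 18.226) (41, 7.5086) (41, 34.9364)]  |A|=283.6807
8. canonical 4-gon: [(32.7732, 35.623) (25.7093, 18.226) (41, 7.5086) (41, 34.9364)]
9. shoelace: 283.6807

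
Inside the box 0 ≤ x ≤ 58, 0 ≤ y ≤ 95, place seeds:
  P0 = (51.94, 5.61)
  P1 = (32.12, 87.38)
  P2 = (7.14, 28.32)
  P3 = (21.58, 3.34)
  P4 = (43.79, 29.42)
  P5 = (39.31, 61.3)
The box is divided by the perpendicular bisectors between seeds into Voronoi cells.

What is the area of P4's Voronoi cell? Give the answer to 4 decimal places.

1. box [0,58]×[0,95]: [(0, 0) (58, 0) (58, 95) (0, 95)]
2. ⊥bis P4·P0 via (47.865,17.515): [(0, 1.1311) (58, 20.9841) (58, 95) (0, 95)]  |A|=4868.6569
3. ⊥bis P4·P1 via (37.955,58.4): [(0, 50.7579) (0, 1.1311) (58, 20.9841) (58, 62.436)]  |A|=2641.2799
4. ⊥bis P4·P2 via (25.465,28.87): [(24.659, 55.7229) (26.0301, 10.0411) (58, 20.9841) (58, 62.436)]  |A|=1428.7452
5. ⊥bis P4·P3 via (32.685,16.38): [(24.659, 55.7229) (25.6603, 22.3623) (36.0865, 13.4833) (58, 20.9841) (58, 62.436)]  |A|=1366.1556
6. ⊥bis P4·P5 via (41.55,45.36): [(25.0397, 43.0399) (25.6603, 22.3623) (36.0865, 13.4833) (58, 20.9841) (58, 47.6717)]  |A|=910.1274
7. canonical 5-gon: [(25.0397, 43.0399) (25.6603, 22.3623) (36.0865, 13.4833) (58, 20.9841) (58, 47.6717)]
8. shoelace: 910.1274

Area of P4's cell: 910.1274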